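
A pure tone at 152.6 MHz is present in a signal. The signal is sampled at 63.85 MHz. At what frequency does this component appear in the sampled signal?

24.9 MHz

152.6 MHz mod fs = 24.9 MHz.
24.9 MHz ≤ fs/2 = 31.925 MHz, appears at 24.9 MHz.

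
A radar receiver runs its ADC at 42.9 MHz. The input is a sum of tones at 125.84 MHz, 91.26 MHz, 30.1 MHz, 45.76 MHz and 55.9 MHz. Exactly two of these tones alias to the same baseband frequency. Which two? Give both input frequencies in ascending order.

45.76 MHz, 125.84 MHz

fs/2 = 21.45 MHz.
125.84 MHz mod fs = 40.04 MHz.
40.04 MHz > fs/2 = 21.45 MHz, folds to fs − 40.04 MHz = 2.86 MHz.
91.26 MHz mod fs = 5.46 MHz.
5.46 MHz ≤ fs/2 = 21.45 MHz, appears at 5.46 MHz.
30.1 MHz > fs/2 = 21.45 MHz, folds to fs − 30.1 MHz = 12.8 MHz.
45.76 MHz mod fs = 2.86 MHz.
2.86 MHz ≤ fs/2 = 21.45 MHz, appears at 2.86 MHz.
55.9 MHz mod fs = 13 MHz.
13 MHz ≤ fs/2 = 21.45 MHz, appears at 13 MHz.
45.76 MHz and 125.84 MHz both map to 2.86 MHz.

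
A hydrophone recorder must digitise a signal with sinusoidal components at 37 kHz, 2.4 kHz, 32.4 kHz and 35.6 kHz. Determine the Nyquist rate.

74 kHz

Highest-frequency component: 37 kHz.
Nyquist rate = 2 × 37 kHz = 74 kHz.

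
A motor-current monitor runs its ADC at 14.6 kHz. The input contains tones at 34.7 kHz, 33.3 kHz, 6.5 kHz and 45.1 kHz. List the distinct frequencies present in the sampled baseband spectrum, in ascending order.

fs/2 = 7.3 kHz.
34.7 kHz mod fs = 5.5 kHz.
5.5 kHz ≤ fs/2 = 7.3 kHz, appears at 5.5 kHz.
33.3 kHz mod fs = 4.1 kHz.
4.1 kHz ≤ fs/2 = 7.3 kHz, appears at 4.1 kHz.
6.5 kHz ≤ fs/2 = 7.3 kHz, passes unchanged.
45.1 kHz mod fs = 1.3 kHz.
1.3 kHz ≤ fs/2 = 7.3 kHz, appears at 1.3 kHz.
Distinct values: {1.3 kHz, 4.1 kHz, 5.5 kHz, 6.5 kHz}.

1.3 kHz, 4.1 kHz, 5.5 kHz, 6.5 kHz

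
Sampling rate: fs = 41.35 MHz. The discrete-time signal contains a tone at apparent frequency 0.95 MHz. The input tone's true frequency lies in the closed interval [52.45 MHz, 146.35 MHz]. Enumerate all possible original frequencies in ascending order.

81.75 MHz, 83.65 MHz, 123.1 MHz, 125 MHz

Frequencies that alias to 0.95 MHz are k·fs ± 0.95 MHz for integer k ≥ 0.
k=0: 0.95 MHz.
k=1: 40.4 MHz, 42.3 MHz.
k=2: 81.75 MHz, 83.65 MHz.
k=3: 123.1 MHz, 125 MHz.
k=4: 164.45 MHz, 166.35 MHz.
Within [52.45 MHz, 146.35 MHz]: 81.75 MHz, 83.65 MHz, 123.1 MHz, 125 MHz.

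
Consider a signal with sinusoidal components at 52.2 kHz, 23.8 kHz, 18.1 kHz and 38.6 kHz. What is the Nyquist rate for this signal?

Highest-frequency component: 52.2 kHz.
Nyquist rate = 2 × 52.2 kHz = 104.4 kHz.

104.4 kHz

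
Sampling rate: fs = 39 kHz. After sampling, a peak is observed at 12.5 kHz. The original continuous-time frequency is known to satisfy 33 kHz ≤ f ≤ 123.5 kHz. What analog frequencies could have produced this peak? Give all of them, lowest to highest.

51.5 kHz, 65.5 kHz, 90.5 kHz, 104.5 kHz

Frequencies that alias to 12.5 kHz are k·fs ± 12.5 kHz for integer k ≥ 0.
k=0: 12.5 kHz.
k=1: 26.5 kHz, 51.5 kHz.
k=2: 65.5 kHz, 90.5 kHz.
k=3: 104.5 kHz, 129.5 kHz.
k=4: 143.5 kHz, 168.5 kHz.
Within [33 kHz, 123.5 kHz]: 51.5 kHz, 65.5 kHz, 90.5 kHz, 104.5 kHz.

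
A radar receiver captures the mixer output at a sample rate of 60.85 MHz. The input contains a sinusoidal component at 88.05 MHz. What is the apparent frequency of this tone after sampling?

88.05 MHz mod fs = 27.2 MHz.
27.2 MHz ≤ fs/2 = 30.425 MHz, appears at 27.2 MHz.

27.2 MHz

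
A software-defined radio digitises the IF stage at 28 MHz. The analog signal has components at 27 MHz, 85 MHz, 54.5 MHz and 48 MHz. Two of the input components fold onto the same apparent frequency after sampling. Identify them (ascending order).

27 MHz, 85 MHz

fs/2 = 14 MHz.
27 MHz > fs/2 = 14 MHz, folds to fs − 27 MHz = 1 MHz.
85 MHz mod fs = 1 MHz.
1 MHz ≤ fs/2 = 14 MHz, appears at 1 MHz.
54.5 MHz mod fs = 26.5 MHz.
26.5 MHz > fs/2 = 14 MHz, folds to fs − 26.5 MHz = 1.5 MHz.
48 MHz mod fs = 20 MHz.
20 MHz > fs/2 = 14 MHz, folds to fs − 20 MHz = 8 MHz.
27 MHz and 85 MHz both map to 1 MHz.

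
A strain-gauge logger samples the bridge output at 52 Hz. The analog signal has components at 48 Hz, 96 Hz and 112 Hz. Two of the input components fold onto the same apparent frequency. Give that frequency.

8 Hz

fs/2 = 26 Hz.
48 Hz > fs/2 = 26 Hz, folds to fs − 48 Hz = 4 Hz.
96 Hz mod fs = 44 Hz.
44 Hz > fs/2 = 26 Hz, folds to fs − 44 Hz = 8 Hz.
112 Hz mod fs = 8 Hz.
8 Hz ≤ fs/2 = 26 Hz, appears at 8 Hz.
96 Hz and 112 Hz both map to 8 Hz.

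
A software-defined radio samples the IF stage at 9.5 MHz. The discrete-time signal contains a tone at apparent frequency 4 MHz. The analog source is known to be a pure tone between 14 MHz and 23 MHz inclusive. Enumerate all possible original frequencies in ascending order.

Frequencies that alias to 4 MHz are k·fs ± 4 MHz for integer k ≥ 0.
k=0: 4 MHz.
k=1: 5.5 MHz, 13.5 MHz.
k=2: 15 MHz, 23 MHz.
k=3: 24.5 MHz, 32.5 MHz.
Within [14 MHz, 23 MHz]: 15 MHz, 23 MHz.

15 MHz, 23 MHz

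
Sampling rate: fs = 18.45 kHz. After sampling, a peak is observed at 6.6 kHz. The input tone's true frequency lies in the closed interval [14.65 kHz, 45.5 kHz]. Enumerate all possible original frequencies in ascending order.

Frequencies that alias to 6.6 kHz are k·fs ± 6.6 kHz for integer k ≥ 0.
k=0: 6.6 kHz.
k=1: 11.85 kHz, 25.05 kHz.
k=2: 30.3 kHz, 43.5 kHz.
k=3: 48.75 kHz, 61.95 kHz.
Within [14.65 kHz, 45.5 kHz]: 25.05 kHz, 30.3 kHz, 43.5 kHz.

25.05 kHz, 30.3 kHz, 43.5 kHz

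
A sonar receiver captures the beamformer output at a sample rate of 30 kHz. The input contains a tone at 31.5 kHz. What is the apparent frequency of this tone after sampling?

31.5 kHz mod fs = 1.5 kHz.
1.5 kHz ≤ fs/2 = 15 kHz, appears at 1.5 kHz.

1.5 kHz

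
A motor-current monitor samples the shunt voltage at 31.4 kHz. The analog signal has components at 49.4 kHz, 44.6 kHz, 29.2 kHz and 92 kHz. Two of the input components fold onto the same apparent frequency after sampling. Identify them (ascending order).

fs/2 = 15.7 kHz.
49.4 kHz mod fs = 18 kHz.
18 kHz > fs/2 = 15.7 kHz, folds to fs − 18 kHz = 13.4 kHz.
44.6 kHz mod fs = 13.2 kHz.
13.2 kHz ≤ fs/2 = 15.7 kHz, appears at 13.2 kHz.
29.2 kHz > fs/2 = 15.7 kHz, folds to fs − 29.2 kHz = 2.2 kHz.
92 kHz mod fs = 29.2 kHz.
29.2 kHz > fs/2 = 15.7 kHz, folds to fs − 29.2 kHz = 2.2 kHz.
29.2 kHz and 92 kHz both map to 2.2 kHz.

29.2 kHz, 92 kHz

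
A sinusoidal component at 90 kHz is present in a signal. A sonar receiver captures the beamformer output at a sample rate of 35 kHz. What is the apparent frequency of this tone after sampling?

15 kHz

90 kHz mod fs = 20 kHz.
20 kHz > fs/2 = 17.5 kHz, folds to fs − 20 kHz = 15 kHz.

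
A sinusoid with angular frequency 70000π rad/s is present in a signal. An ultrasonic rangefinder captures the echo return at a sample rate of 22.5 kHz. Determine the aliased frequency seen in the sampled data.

ω = 70000π rad/s → f = ω/(2π) = 35000 Hz = 35 kHz.
35 kHz mod fs = 12.5 kHz.
12.5 kHz > fs/2 = 11.25 kHz, folds to fs − 12.5 kHz = 10 kHz.

10 kHz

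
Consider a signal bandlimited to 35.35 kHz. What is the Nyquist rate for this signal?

Nyquist rate = 2 × 35.35 kHz = 70.7 kHz.

70.7 kHz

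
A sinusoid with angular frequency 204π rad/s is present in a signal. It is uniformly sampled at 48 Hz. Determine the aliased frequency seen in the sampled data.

ω = 204π rad/s → f = ω/(2π) = 102 Hz.
102 Hz mod fs = 6 Hz.
6 Hz ≤ fs/2 = 24 Hz, appears at 6 Hz.

6 Hz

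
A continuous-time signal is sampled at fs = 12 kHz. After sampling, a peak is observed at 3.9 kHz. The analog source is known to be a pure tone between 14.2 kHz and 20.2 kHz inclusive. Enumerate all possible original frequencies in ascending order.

Frequencies that alias to 3.9 kHz are k·fs ± 3.9 kHz for integer k ≥ 0.
k=0: 3.9 kHz.
k=1: 8.1 kHz, 15.9 kHz.
k=2: 20.1 kHz, 27.9 kHz.
k=3: 32.1 kHz, 39.9 kHz.
Within [14.2 kHz, 20.2 kHz]: 15.9 kHz, 20.1 kHz.

15.9 kHz, 20.1 kHz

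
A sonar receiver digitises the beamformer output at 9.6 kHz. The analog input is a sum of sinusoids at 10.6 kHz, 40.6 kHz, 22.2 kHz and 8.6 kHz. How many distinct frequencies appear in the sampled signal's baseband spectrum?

fs/2 = 4.8 kHz.
10.6 kHz mod fs = 1 kHz.
1 kHz ≤ fs/2 = 4.8 kHz, appears at 1 kHz.
40.6 kHz mod fs = 2.2 kHz.
2.2 kHz ≤ fs/2 = 4.8 kHz, appears at 2.2 kHz.
22.2 kHz mod fs = 3 kHz.
3 kHz ≤ fs/2 = 4.8 kHz, appears at 3 kHz.
8.6 kHz > fs/2 = 4.8 kHz, folds to fs − 8.6 kHz = 1 kHz.
Distinct values: {1 kHz, 2.2 kHz, 3 kHz} → 3.

3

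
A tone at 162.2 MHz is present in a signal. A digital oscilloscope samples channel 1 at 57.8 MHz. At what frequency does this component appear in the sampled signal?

162.2 MHz mod fs = 46.6 MHz.
46.6 MHz > fs/2 = 28.9 MHz, folds to fs − 46.6 MHz = 11.2 MHz.

11.2 MHz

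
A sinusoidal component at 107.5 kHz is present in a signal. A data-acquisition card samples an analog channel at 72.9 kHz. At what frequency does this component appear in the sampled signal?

107.5 kHz mod fs = 34.6 kHz.
34.6 kHz ≤ fs/2 = 36.45 kHz, appears at 34.6 kHz.

34.6 kHz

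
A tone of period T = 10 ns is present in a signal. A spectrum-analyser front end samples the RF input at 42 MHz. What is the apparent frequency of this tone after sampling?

16 MHz

T = 10 ns → f = 1/T = 100 MHz.
100 MHz mod fs = 16 MHz.
16 MHz ≤ fs/2 = 21 MHz, appears at 16 MHz.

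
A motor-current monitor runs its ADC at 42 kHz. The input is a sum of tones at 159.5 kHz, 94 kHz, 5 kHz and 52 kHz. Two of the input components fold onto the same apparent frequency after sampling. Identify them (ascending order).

52 kHz, 94 kHz

fs/2 = 21 kHz.
159.5 kHz mod fs = 33.5 kHz.
33.5 kHz > fs/2 = 21 kHz, folds to fs − 33.5 kHz = 8.5 kHz.
94 kHz mod fs = 10 kHz.
10 kHz ≤ fs/2 = 21 kHz, appears at 10 kHz.
5 kHz ≤ fs/2 = 21 kHz, passes unchanged.
52 kHz mod fs = 10 kHz.
10 kHz ≤ fs/2 = 21 kHz, appears at 10 kHz.
52 kHz and 94 kHz both map to 10 kHz.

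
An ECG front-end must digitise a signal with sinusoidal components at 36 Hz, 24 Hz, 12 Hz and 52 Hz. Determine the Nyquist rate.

Highest-frequency component: 52 Hz.
Nyquist rate = 2 × 52 Hz = 104 Hz.

104 Hz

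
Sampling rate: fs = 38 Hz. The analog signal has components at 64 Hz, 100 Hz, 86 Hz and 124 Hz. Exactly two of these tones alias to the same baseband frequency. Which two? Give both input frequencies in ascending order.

86 Hz, 124 Hz

fs/2 = 19 Hz.
64 Hz mod fs = 26 Hz.
26 Hz > fs/2 = 19 Hz, folds to fs − 26 Hz = 12 Hz.
100 Hz mod fs = 24 Hz.
24 Hz > fs/2 = 19 Hz, folds to fs − 24 Hz = 14 Hz.
86 Hz mod fs = 10 Hz.
10 Hz ≤ fs/2 = 19 Hz, appears at 10 Hz.
124 Hz mod fs = 10 Hz.
10 Hz ≤ fs/2 = 19 Hz, appears at 10 Hz.
86 Hz and 124 Hz both map to 10 Hz.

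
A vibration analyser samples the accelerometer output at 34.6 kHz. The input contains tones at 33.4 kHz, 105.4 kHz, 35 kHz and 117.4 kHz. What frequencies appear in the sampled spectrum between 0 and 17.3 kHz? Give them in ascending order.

fs/2 = 17.3 kHz.
33.4 kHz > fs/2 = 17.3 kHz, folds to fs − 33.4 kHz = 1.2 kHz.
105.4 kHz mod fs = 1.6 kHz.
1.6 kHz ≤ fs/2 = 17.3 kHz, appears at 1.6 kHz.
35 kHz mod fs = 0.4 kHz.
0.4 kHz ≤ fs/2 = 17.3 kHz, appears at 0.4 kHz.
117.4 kHz mod fs = 13.6 kHz.
13.6 kHz ≤ fs/2 = 17.3 kHz, appears at 13.6 kHz.
Distinct values: {0.4 kHz, 1.2 kHz, 1.6 kHz, 13.6 kHz}.

0.4 kHz, 1.2 kHz, 1.6 kHz, 13.6 kHz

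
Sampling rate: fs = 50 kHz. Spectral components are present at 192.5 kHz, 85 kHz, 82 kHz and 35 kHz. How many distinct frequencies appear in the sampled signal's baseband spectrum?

3

fs/2 = 25 kHz.
192.5 kHz mod fs = 42.5 kHz.
42.5 kHz > fs/2 = 25 kHz, folds to fs − 42.5 kHz = 7.5 kHz.
85 kHz mod fs = 35 kHz.
35 kHz > fs/2 = 25 kHz, folds to fs − 35 kHz = 15 kHz.
82 kHz mod fs = 32 kHz.
32 kHz > fs/2 = 25 kHz, folds to fs − 32 kHz = 18 kHz.
35 kHz > fs/2 = 25 kHz, folds to fs − 35 kHz = 15 kHz.
Distinct values: {7.5 kHz, 15 kHz, 18 kHz} → 3.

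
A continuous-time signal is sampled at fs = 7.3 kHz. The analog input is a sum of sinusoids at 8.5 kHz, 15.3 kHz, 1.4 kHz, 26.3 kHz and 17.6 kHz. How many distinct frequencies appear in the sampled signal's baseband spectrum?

fs/2 = 3.65 kHz.
8.5 kHz mod fs = 1.2 kHz.
1.2 kHz ≤ fs/2 = 3.65 kHz, appears at 1.2 kHz.
15.3 kHz mod fs = 0.7 kHz.
0.7 kHz ≤ fs/2 = 3.65 kHz, appears at 0.7 kHz.
1.4 kHz ≤ fs/2 = 3.65 kHz, passes unchanged.
26.3 kHz mod fs = 4.4 kHz.
4.4 kHz > fs/2 = 3.65 kHz, folds to fs − 4.4 kHz = 2.9 kHz.
17.6 kHz mod fs = 3 kHz.
3 kHz ≤ fs/2 = 3.65 kHz, appears at 3 kHz.
Distinct values: {0.7 kHz, 1.2 kHz, 1.4 kHz, 2.9 kHz, 3 kHz} → 5.

5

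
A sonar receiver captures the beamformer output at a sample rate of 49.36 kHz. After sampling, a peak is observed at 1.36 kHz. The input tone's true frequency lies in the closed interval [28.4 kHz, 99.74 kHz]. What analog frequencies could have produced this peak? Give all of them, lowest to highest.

Frequencies that alias to 1.36 kHz are k·fs ± 1.36 kHz for integer k ≥ 0.
k=0: 1.36 kHz.
k=1: 48 kHz, 50.72 kHz.
k=2: 97.36 kHz, 100.08 kHz.
k=3: 146.72 kHz, 149.44 kHz.
Within [28.4 kHz, 99.74 kHz]: 48 kHz, 50.72 kHz, 97.36 kHz.

48 kHz, 50.72 kHz, 97.36 kHz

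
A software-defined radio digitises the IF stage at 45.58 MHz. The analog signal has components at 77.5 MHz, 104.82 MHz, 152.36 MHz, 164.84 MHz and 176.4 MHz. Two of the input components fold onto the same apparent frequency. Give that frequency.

13.66 MHz

fs/2 = 22.79 MHz.
77.5 MHz mod fs = 31.92 MHz.
31.92 MHz > fs/2 = 22.79 MHz, folds to fs − 31.92 MHz = 13.66 MHz.
104.82 MHz mod fs = 13.66 MHz.
13.66 MHz ≤ fs/2 = 22.79 MHz, appears at 13.66 MHz.
152.36 MHz mod fs = 15.62 MHz.
15.62 MHz ≤ fs/2 = 22.79 MHz, appears at 15.62 MHz.
164.84 MHz mod fs = 28.1 MHz.
28.1 MHz > fs/2 = 22.79 MHz, folds to fs − 28.1 MHz = 17.48 MHz.
176.4 MHz mod fs = 39.66 MHz.
39.66 MHz > fs/2 = 22.79 MHz, folds to fs − 39.66 MHz = 5.92 MHz.
77.5 MHz and 104.82 MHz both map to 13.66 MHz.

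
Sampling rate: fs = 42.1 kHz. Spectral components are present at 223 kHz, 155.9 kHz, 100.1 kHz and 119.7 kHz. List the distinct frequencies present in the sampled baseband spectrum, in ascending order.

6.6 kHz, 12.5 kHz, 15.9 kHz

fs/2 = 21.05 kHz.
223 kHz mod fs = 12.5 kHz.
12.5 kHz ≤ fs/2 = 21.05 kHz, appears at 12.5 kHz.
155.9 kHz mod fs = 29.6 kHz.
29.6 kHz > fs/2 = 21.05 kHz, folds to fs − 29.6 kHz = 12.5 kHz.
100.1 kHz mod fs = 15.9 kHz.
15.9 kHz ≤ fs/2 = 21.05 kHz, appears at 15.9 kHz.
119.7 kHz mod fs = 35.5 kHz.
35.5 kHz > fs/2 = 21.05 kHz, folds to fs − 35.5 kHz = 6.6 kHz.
Distinct values: {6.6 kHz, 12.5 kHz, 15.9 kHz}.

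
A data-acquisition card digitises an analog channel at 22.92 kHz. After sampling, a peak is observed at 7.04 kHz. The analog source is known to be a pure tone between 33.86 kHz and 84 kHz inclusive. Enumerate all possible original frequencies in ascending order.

Frequencies that alias to 7.04 kHz are k·fs ± 7.04 kHz for integer k ≥ 0.
k=0: 7.04 kHz.
k=1: 15.88 kHz, 29.96 kHz.
k=2: 38.8 kHz, 52.88 kHz.
k=3: 61.72 kHz, 75.8 kHz.
k=4: 84.64 kHz, 98.72 kHz.
Within [33.86 kHz, 84 kHz]: 38.8 kHz, 52.88 kHz, 61.72 kHz, 75.8 kHz.

38.8 kHz, 52.88 kHz, 61.72 kHz, 75.8 kHz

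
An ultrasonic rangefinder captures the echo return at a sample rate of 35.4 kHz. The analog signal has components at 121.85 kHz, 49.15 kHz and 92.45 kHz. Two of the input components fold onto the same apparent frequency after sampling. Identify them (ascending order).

fs/2 = 17.7 kHz.
121.85 kHz mod fs = 15.65 kHz.
15.65 kHz ≤ fs/2 = 17.7 kHz, appears at 15.65 kHz.
49.15 kHz mod fs = 13.75 kHz.
13.75 kHz ≤ fs/2 = 17.7 kHz, appears at 13.75 kHz.
92.45 kHz mod fs = 21.65 kHz.
21.65 kHz > fs/2 = 17.7 kHz, folds to fs − 21.65 kHz = 13.75 kHz.
49.15 kHz and 92.45 kHz both map to 13.75 kHz.

49.15 kHz, 92.45 kHz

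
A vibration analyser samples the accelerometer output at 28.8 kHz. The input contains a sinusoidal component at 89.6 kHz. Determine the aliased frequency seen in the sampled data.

89.6 kHz mod fs = 3.2 kHz.
3.2 kHz ≤ fs/2 = 14.4 kHz, appears at 3.2 kHz.

3.2 kHz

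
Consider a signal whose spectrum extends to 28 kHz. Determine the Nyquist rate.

56 kHz

Nyquist rate = 2 × 28 kHz = 56 kHz.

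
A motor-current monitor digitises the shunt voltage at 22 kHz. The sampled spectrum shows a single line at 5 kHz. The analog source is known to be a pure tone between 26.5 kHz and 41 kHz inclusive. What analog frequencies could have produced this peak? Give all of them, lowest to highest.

Frequencies that alias to 5 kHz are k·fs ± 5 kHz for integer k ≥ 0.
k=0: 5 kHz.
k=1: 17 kHz, 27 kHz.
k=2: 39 kHz, 49 kHz.
k=3: 61 kHz, 71 kHz.
Within [26.5 kHz, 41 kHz]: 27 kHz, 39 kHz.

27 kHz, 39 kHz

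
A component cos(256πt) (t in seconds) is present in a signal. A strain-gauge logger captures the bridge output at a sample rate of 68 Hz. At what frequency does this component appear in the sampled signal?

ω = 256π rad/s → f = ω/(2π) = 128 Hz.
128 Hz mod fs = 60 Hz.
60 Hz > fs/2 = 34 Hz, folds to fs − 60 Hz = 8 Hz.

8 Hz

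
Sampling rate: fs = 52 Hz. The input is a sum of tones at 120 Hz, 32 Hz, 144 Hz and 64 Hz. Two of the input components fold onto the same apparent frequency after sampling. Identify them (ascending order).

fs/2 = 26 Hz.
120 Hz mod fs = 16 Hz.
16 Hz ≤ fs/2 = 26 Hz, appears at 16 Hz.
32 Hz > fs/2 = 26 Hz, folds to fs − 32 Hz = 20 Hz.
144 Hz mod fs = 40 Hz.
40 Hz > fs/2 = 26 Hz, folds to fs − 40 Hz = 12 Hz.
64 Hz mod fs = 12 Hz.
12 Hz ≤ fs/2 = 26 Hz, appears at 12 Hz.
64 Hz and 144 Hz both map to 12 Hz.

64 Hz, 144 Hz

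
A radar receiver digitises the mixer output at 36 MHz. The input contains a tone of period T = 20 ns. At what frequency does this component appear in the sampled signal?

T = 20 ns → f = 1/T = 50 MHz.
50 MHz mod fs = 14 MHz.
14 MHz ≤ fs/2 = 18 MHz, appears at 14 MHz.

14 MHz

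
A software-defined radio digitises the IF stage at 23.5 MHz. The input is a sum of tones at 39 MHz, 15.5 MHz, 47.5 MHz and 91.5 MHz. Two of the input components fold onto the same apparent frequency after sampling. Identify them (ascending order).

fs/2 = 11.75 MHz.
39 MHz mod fs = 15.5 MHz.
15.5 MHz > fs/2 = 11.75 MHz, folds to fs − 15.5 MHz = 8 MHz.
15.5 MHz > fs/2 = 11.75 MHz, folds to fs − 15.5 MHz = 8 MHz.
47.5 MHz mod fs = 0.5 MHz.
0.5 MHz ≤ fs/2 = 11.75 MHz, appears at 0.5 MHz.
91.5 MHz mod fs = 21 MHz.
21 MHz > fs/2 = 11.75 MHz, folds to fs − 21 MHz = 2.5 MHz.
15.5 MHz and 39 MHz both map to 8 MHz.

15.5 MHz, 39 MHz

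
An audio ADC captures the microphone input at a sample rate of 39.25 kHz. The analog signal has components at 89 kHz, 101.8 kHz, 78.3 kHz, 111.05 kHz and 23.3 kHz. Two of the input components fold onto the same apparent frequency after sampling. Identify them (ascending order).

fs/2 = 19.625 kHz.
89 kHz mod fs = 10.5 kHz.
10.5 kHz ≤ fs/2 = 19.625 kHz, appears at 10.5 kHz.
101.8 kHz mod fs = 23.3 kHz.
23.3 kHz > fs/2 = 19.625 kHz, folds to fs − 23.3 kHz = 15.95 kHz.
78.3 kHz mod fs = 39.05 kHz.
39.05 kHz > fs/2 = 19.625 kHz, folds to fs − 39.05 kHz = 0.2 kHz.
111.05 kHz mod fs = 32.55 kHz.
32.55 kHz > fs/2 = 19.625 kHz, folds to fs − 32.55 kHz = 6.7 kHz.
23.3 kHz > fs/2 = 19.625 kHz, folds to fs − 23.3 kHz = 15.95 kHz.
23.3 kHz and 101.8 kHz both map to 15.95 kHz.

23.3 kHz, 101.8 kHz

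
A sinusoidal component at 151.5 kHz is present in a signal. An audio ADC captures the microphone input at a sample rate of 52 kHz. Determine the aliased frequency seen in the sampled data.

151.5 kHz mod fs = 47.5 kHz.
47.5 kHz > fs/2 = 26 kHz, folds to fs − 47.5 kHz = 4.5 kHz.

4.5 kHz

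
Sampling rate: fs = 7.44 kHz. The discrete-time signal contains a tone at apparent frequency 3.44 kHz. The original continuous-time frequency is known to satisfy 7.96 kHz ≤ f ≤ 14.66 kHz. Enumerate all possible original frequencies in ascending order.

10.88 kHz, 11.44 kHz

Frequencies that alias to 3.44 kHz are k·fs ± 3.44 kHz for integer k ≥ 0.
k=0: 3.44 kHz.
k=1: 4 kHz, 10.88 kHz.
k=2: 11.44 kHz, 18.32 kHz.
k=3: 18.88 kHz, 25.76 kHz.
Within [7.96 kHz, 14.66 kHz]: 10.88 kHz, 11.44 kHz.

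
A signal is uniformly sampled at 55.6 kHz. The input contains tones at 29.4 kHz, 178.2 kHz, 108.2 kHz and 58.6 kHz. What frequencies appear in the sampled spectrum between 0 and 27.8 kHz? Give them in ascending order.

fs/2 = 27.8 kHz.
29.4 kHz > fs/2 = 27.8 kHz, folds to fs − 29.4 kHz = 26.2 kHz.
178.2 kHz mod fs = 11.4 kHz.
11.4 kHz ≤ fs/2 = 27.8 kHz, appears at 11.4 kHz.
108.2 kHz mod fs = 52.6 kHz.
52.6 kHz > fs/2 = 27.8 kHz, folds to fs − 52.6 kHz = 3 kHz.
58.6 kHz mod fs = 3 kHz.
3 kHz ≤ fs/2 = 27.8 kHz, appears at 3 kHz.
Distinct values: {3 kHz, 11.4 kHz, 26.2 kHz}.

3 kHz, 11.4 kHz, 26.2 kHz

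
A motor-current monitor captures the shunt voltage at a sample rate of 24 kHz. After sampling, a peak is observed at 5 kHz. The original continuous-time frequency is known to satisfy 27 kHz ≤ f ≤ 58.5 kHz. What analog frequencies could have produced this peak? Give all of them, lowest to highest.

29 kHz, 43 kHz, 53 kHz

Frequencies that alias to 5 kHz are k·fs ± 5 kHz for integer k ≥ 0.
k=0: 5 kHz.
k=1: 19 kHz, 29 kHz.
k=2: 43 kHz, 53 kHz.
k=3: 67 kHz, 77 kHz.
Within [27 kHz, 58.5 kHz]: 29 kHz, 43 kHz, 53 kHz.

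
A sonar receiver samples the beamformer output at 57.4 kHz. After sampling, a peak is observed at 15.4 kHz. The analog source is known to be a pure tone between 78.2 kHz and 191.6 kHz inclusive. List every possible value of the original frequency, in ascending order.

Frequencies that alias to 15.4 kHz are k·fs ± 15.4 kHz for integer k ≥ 0.
k=0: 15.4 kHz.
k=1: 42 kHz, 72.8 kHz.
k=2: 99.4 kHz, 130.2 kHz.
k=3: 156.8 kHz, 187.6 kHz.
k=4: 214.2 kHz, 245 kHz.
Within [78.2 kHz, 191.6 kHz]: 99.4 kHz, 130.2 kHz, 156.8 kHz, 187.6 kHz.

99.4 kHz, 130.2 kHz, 156.8 kHz, 187.6 kHz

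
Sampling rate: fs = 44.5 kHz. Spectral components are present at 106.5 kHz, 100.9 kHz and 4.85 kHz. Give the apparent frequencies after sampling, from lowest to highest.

4.85 kHz, 11.9 kHz, 17.5 kHz

fs/2 = 22.25 kHz.
106.5 kHz mod fs = 17.5 kHz.
17.5 kHz ≤ fs/2 = 22.25 kHz, appears at 17.5 kHz.
100.9 kHz mod fs = 11.9 kHz.
11.9 kHz ≤ fs/2 = 22.25 kHz, appears at 11.9 kHz.
4.85 kHz ≤ fs/2 = 22.25 kHz, passes unchanged.
Distinct values: {4.85 kHz, 11.9 kHz, 17.5 kHz}.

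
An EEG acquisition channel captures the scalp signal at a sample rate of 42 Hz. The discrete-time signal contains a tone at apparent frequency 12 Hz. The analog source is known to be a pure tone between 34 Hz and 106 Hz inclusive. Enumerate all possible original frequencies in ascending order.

Frequencies that alias to 12 Hz are k·fs ± 12 Hz for integer k ≥ 0.
k=0: 12 Hz.
k=1: 30 Hz, 54 Hz.
k=2: 72 Hz, 96 Hz.
k=3: 114 Hz, 138 Hz.
Within [34 Hz, 106 Hz]: 54 Hz, 72 Hz, 96 Hz.

54 Hz, 72 Hz, 96 Hz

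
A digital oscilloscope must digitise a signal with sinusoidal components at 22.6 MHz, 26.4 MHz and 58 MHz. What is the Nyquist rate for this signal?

Highest-frequency component: 58 MHz.
Nyquist rate = 2 × 58 MHz = 116 MHz.

116 MHz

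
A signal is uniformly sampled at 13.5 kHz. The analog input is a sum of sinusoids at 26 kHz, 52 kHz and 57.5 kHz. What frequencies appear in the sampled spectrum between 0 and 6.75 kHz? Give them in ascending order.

fs/2 = 6.75 kHz.
26 kHz mod fs = 12.5 kHz.
12.5 kHz > fs/2 = 6.75 kHz, folds to fs − 12.5 kHz = 1 kHz.
52 kHz mod fs = 11.5 kHz.
11.5 kHz > fs/2 = 6.75 kHz, folds to fs − 11.5 kHz = 2 kHz.
57.5 kHz mod fs = 3.5 kHz.
3.5 kHz ≤ fs/2 = 6.75 kHz, appears at 3.5 kHz.
Distinct values: {1 kHz, 2 kHz, 3.5 kHz}.

1 kHz, 2 kHz, 3.5 kHz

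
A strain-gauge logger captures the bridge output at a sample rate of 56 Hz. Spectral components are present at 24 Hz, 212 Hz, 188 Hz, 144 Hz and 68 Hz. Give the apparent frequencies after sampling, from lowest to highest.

fs/2 = 28 Hz.
24 Hz ≤ fs/2 = 28 Hz, passes unchanged.
212 Hz mod fs = 44 Hz.
44 Hz > fs/2 = 28 Hz, folds to fs − 44 Hz = 12 Hz.
188 Hz mod fs = 20 Hz.
20 Hz ≤ fs/2 = 28 Hz, appears at 20 Hz.
144 Hz mod fs = 32 Hz.
32 Hz > fs/2 = 28 Hz, folds to fs − 32 Hz = 24 Hz.
68 Hz mod fs = 12 Hz.
12 Hz ≤ fs/2 = 28 Hz, appears at 12 Hz.
Distinct values: {12 Hz, 20 Hz, 24 Hz}.

12 Hz, 20 Hz, 24 Hz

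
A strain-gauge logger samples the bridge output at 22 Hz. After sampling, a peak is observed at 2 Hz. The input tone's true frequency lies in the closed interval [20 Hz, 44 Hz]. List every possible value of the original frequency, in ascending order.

20 Hz, 24 Hz, 42 Hz

Frequencies that alias to 2 Hz are k·fs ± 2 Hz for integer k ≥ 0.
k=0: 2 Hz.
k=1: 20 Hz, 24 Hz.
k=2: 42 Hz, 46 Hz.
k=3: 64 Hz, 68 Hz.
Within [20 Hz, 44 Hz]: 20 Hz, 24 Hz, 42 Hz.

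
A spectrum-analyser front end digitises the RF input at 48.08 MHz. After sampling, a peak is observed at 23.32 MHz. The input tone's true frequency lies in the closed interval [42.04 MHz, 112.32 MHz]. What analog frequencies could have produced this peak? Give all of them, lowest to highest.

71.4 MHz, 72.84 MHz

Frequencies that alias to 23.32 MHz are k·fs ± 23.32 MHz for integer k ≥ 0.
k=0: 23.32 MHz.
k=1: 24.76 MHz, 71.4 MHz.
k=2: 72.84 MHz, 119.48 MHz.
k=3: 120.92 MHz, 167.56 MHz.
Within [42.04 MHz, 112.32 MHz]: 71.4 MHz, 72.84 MHz.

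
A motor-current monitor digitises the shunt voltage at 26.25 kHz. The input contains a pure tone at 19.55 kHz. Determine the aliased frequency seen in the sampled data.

19.55 kHz > fs/2 = 13.125 kHz, folds to fs − 19.55 kHz = 6.7 kHz.

6.7 kHz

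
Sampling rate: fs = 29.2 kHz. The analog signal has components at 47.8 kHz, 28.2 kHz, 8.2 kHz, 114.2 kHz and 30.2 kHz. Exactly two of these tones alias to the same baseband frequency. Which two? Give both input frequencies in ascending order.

28.2 kHz, 30.2 kHz

fs/2 = 14.6 kHz.
47.8 kHz mod fs = 18.6 kHz.
18.6 kHz > fs/2 = 14.6 kHz, folds to fs − 18.6 kHz = 10.6 kHz.
28.2 kHz > fs/2 = 14.6 kHz, folds to fs − 28.2 kHz = 1 kHz.
8.2 kHz ≤ fs/2 = 14.6 kHz, passes unchanged.
114.2 kHz mod fs = 26.6 kHz.
26.6 kHz > fs/2 = 14.6 kHz, folds to fs − 26.6 kHz = 2.6 kHz.
30.2 kHz mod fs = 1 kHz.
1 kHz ≤ fs/2 = 14.6 kHz, appears at 1 kHz.
28.2 kHz and 30.2 kHz both map to 1 kHz.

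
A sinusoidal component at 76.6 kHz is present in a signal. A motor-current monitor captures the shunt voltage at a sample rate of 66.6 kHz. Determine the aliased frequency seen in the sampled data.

76.6 kHz mod fs = 10 kHz.
10 kHz ≤ fs/2 = 33.3 kHz, appears at 10 kHz.

10 kHz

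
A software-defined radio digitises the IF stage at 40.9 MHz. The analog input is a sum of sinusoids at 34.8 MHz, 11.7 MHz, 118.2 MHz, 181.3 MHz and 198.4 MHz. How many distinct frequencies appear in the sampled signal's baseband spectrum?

4

fs/2 = 20.45 MHz.
34.8 MHz > fs/2 = 20.45 MHz, folds to fs − 34.8 MHz = 6.1 MHz.
11.7 MHz ≤ fs/2 = 20.45 MHz, passes unchanged.
118.2 MHz mod fs = 36.4 MHz.
36.4 MHz > fs/2 = 20.45 MHz, folds to fs − 36.4 MHz = 4.5 MHz.
181.3 MHz mod fs = 17.7 MHz.
17.7 MHz ≤ fs/2 = 20.45 MHz, appears at 17.7 MHz.
198.4 MHz mod fs = 34.8 MHz.
34.8 MHz > fs/2 = 20.45 MHz, folds to fs − 34.8 MHz = 6.1 MHz.
Distinct values: {4.5 MHz, 6.1 MHz, 11.7 MHz, 17.7 MHz} → 4.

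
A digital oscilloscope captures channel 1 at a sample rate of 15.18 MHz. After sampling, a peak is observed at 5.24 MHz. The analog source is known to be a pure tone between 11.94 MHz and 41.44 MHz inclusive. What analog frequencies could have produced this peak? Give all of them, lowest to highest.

20.42 MHz, 25.12 MHz, 35.6 MHz, 40.3 MHz

Frequencies that alias to 5.24 MHz are k·fs ± 5.24 MHz for integer k ≥ 0.
k=0: 5.24 MHz.
k=1: 9.94 MHz, 20.42 MHz.
k=2: 25.12 MHz, 35.6 MHz.
k=3: 40.3 MHz, 50.78 MHz.
k=4: 55.48 MHz, 65.96 MHz.
Within [11.94 MHz, 41.44 MHz]: 20.42 MHz, 25.12 MHz, 35.6 MHz, 40.3 MHz.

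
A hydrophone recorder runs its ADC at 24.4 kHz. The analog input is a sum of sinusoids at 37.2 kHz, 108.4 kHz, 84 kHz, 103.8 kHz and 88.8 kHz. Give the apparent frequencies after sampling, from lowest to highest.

6.2 kHz, 8.8 kHz, 10.8 kHz, 11.6 kHz

fs/2 = 12.2 kHz.
37.2 kHz mod fs = 12.8 kHz.
12.8 kHz > fs/2 = 12.2 kHz, folds to fs − 12.8 kHz = 11.6 kHz.
108.4 kHz mod fs = 10.8 kHz.
10.8 kHz ≤ fs/2 = 12.2 kHz, appears at 10.8 kHz.
84 kHz mod fs = 10.8 kHz.
10.8 kHz ≤ fs/2 = 12.2 kHz, appears at 10.8 kHz.
103.8 kHz mod fs = 6.2 kHz.
6.2 kHz ≤ fs/2 = 12.2 kHz, appears at 6.2 kHz.
88.8 kHz mod fs = 15.6 kHz.
15.6 kHz > fs/2 = 12.2 kHz, folds to fs − 15.6 kHz = 8.8 kHz.
Distinct values: {6.2 kHz, 8.8 kHz, 10.8 kHz, 11.6 kHz}.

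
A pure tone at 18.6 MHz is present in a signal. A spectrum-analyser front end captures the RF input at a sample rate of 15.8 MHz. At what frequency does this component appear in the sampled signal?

18.6 MHz mod fs = 2.8 MHz.
2.8 MHz ≤ fs/2 = 7.9 MHz, appears at 2.8 MHz.

2.8 MHz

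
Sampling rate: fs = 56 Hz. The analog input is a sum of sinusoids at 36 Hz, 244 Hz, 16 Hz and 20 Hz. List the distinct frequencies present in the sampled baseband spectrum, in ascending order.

fs/2 = 28 Hz.
36 Hz > fs/2 = 28 Hz, folds to fs − 36 Hz = 20 Hz.
244 Hz mod fs = 20 Hz.
20 Hz ≤ fs/2 = 28 Hz, appears at 20 Hz.
16 Hz ≤ fs/2 = 28 Hz, passes unchanged.
20 Hz ≤ fs/2 = 28 Hz, passes unchanged.
Distinct values: {16 Hz, 20 Hz}.

16 Hz, 20 Hz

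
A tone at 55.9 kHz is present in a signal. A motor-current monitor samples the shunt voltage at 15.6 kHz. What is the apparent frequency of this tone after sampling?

55.9 kHz mod fs = 9.1 kHz.
9.1 kHz > fs/2 = 7.8 kHz, folds to fs − 9.1 kHz = 6.5 kHz.

6.5 kHz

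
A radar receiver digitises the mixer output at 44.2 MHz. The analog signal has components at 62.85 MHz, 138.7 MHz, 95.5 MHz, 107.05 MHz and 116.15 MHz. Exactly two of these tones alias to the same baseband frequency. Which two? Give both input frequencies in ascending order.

62.85 MHz, 107.05 MHz

fs/2 = 22.1 MHz.
62.85 MHz mod fs = 18.65 MHz.
18.65 MHz ≤ fs/2 = 22.1 MHz, appears at 18.65 MHz.
138.7 MHz mod fs = 6.1 MHz.
6.1 MHz ≤ fs/2 = 22.1 MHz, appears at 6.1 MHz.
95.5 MHz mod fs = 7.1 MHz.
7.1 MHz ≤ fs/2 = 22.1 MHz, appears at 7.1 MHz.
107.05 MHz mod fs = 18.65 MHz.
18.65 MHz ≤ fs/2 = 22.1 MHz, appears at 18.65 MHz.
116.15 MHz mod fs = 27.75 MHz.
27.75 MHz > fs/2 = 22.1 MHz, folds to fs − 27.75 MHz = 16.45 MHz.
62.85 MHz and 107.05 MHz both map to 18.65 MHz.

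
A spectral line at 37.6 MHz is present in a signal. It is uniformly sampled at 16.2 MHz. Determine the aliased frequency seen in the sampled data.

37.6 MHz mod fs = 5.2 MHz.
5.2 MHz ≤ fs/2 = 8.1 MHz, appears at 5.2 MHz.

5.2 MHz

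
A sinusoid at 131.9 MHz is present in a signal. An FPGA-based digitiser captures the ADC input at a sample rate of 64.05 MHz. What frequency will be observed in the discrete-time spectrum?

131.9 MHz mod fs = 3.8 MHz.
3.8 MHz ≤ fs/2 = 32.025 MHz, appears at 3.8 MHz.

3.8 MHz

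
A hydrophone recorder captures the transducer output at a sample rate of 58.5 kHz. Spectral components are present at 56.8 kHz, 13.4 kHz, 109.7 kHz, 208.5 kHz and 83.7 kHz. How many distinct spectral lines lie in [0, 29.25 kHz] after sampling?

5

fs/2 = 29.25 kHz.
56.8 kHz > fs/2 = 29.25 kHz, folds to fs − 56.8 kHz = 1.7 kHz.
13.4 kHz ≤ fs/2 = 29.25 kHz, passes unchanged.
109.7 kHz mod fs = 51.2 kHz.
51.2 kHz > fs/2 = 29.25 kHz, folds to fs − 51.2 kHz = 7.3 kHz.
208.5 kHz mod fs = 33 kHz.
33 kHz > fs/2 = 29.25 kHz, folds to fs − 33 kHz = 25.5 kHz.
83.7 kHz mod fs = 25.2 kHz.
25.2 kHz ≤ fs/2 = 29.25 kHz, appears at 25.2 kHz.
Distinct values: {1.7 kHz, 7.3 kHz, 13.4 kHz, 25.2 kHz, 25.5 kHz} → 5.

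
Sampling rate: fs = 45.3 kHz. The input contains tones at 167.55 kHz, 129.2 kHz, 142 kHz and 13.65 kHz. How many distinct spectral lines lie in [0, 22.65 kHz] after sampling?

fs/2 = 22.65 kHz.
167.55 kHz mod fs = 31.65 kHz.
31.65 kHz > fs/2 = 22.65 kHz, folds to fs − 31.65 kHz = 13.65 kHz.
129.2 kHz mod fs = 38.6 kHz.
38.6 kHz > fs/2 = 22.65 kHz, folds to fs − 38.6 kHz = 6.7 kHz.
142 kHz mod fs = 6.1 kHz.
6.1 kHz ≤ fs/2 = 22.65 kHz, appears at 6.1 kHz.
13.65 kHz ≤ fs/2 = 22.65 kHz, passes unchanged.
Distinct values: {6.1 kHz, 6.7 kHz, 13.65 kHz} → 3.

3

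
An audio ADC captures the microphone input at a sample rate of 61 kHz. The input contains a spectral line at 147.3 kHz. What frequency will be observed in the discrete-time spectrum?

25.3 kHz

147.3 kHz mod fs = 25.3 kHz.
25.3 kHz ≤ fs/2 = 30.5 kHz, appears at 25.3 kHz.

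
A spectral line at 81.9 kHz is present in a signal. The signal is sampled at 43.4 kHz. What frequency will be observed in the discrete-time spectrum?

4.9 kHz

81.9 kHz mod fs = 38.5 kHz.
38.5 kHz > fs/2 = 21.7 kHz, folds to fs − 38.5 kHz = 4.9 kHz.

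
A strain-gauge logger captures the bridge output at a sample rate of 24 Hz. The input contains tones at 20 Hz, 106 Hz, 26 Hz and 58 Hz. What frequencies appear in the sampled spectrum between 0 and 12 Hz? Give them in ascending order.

fs/2 = 12 Hz.
20 Hz > fs/2 = 12 Hz, folds to fs − 20 Hz = 4 Hz.
106 Hz mod fs = 10 Hz.
10 Hz ≤ fs/2 = 12 Hz, appears at 10 Hz.
26 Hz mod fs = 2 Hz.
2 Hz ≤ fs/2 = 12 Hz, appears at 2 Hz.
58 Hz mod fs = 10 Hz.
10 Hz ≤ fs/2 = 12 Hz, appears at 10 Hz.
Distinct values: {2 Hz, 4 Hz, 10 Hz}.

2 Hz, 4 Hz, 10 Hz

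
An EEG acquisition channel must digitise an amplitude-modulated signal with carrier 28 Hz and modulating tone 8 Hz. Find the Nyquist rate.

72 Hz

AM sidebands sit at fc ± fm = 20 Hz and 36 Hz.
Highest-frequency component: 36 Hz.
Nyquist rate = 2 × 36 Hz = 72 Hz.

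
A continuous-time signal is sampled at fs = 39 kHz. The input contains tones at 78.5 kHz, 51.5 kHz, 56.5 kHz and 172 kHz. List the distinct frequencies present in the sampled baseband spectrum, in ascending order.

0.5 kHz, 12.5 kHz, 16 kHz, 17.5 kHz

fs/2 = 19.5 kHz.
78.5 kHz mod fs = 0.5 kHz.
0.5 kHz ≤ fs/2 = 19.5 kHz, appears at 0.5 kHz.
51.5 kHz mod fs = 12.5 kHz.
12.5 kHz ≤ fs/2 = 19.5 kHz, appears at 12.5 kHz.
56.5 kHz mod fs = 17.5 kHz.
17.5 kHz ≤ fs/2 = 19.5 kHz, appears at 17.5 kHz.
172 kHz mod fs = 16 kHz.
16 kHz ≤ fs/2 = 19.5 kHz, appears at 16 kHz.
Distinct values: {0.5 kHz, 12.5 kHz, 16 kHz, 17.5 kHz}.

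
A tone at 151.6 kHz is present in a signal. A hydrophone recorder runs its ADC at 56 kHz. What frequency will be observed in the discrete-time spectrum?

16.4 kHz

151.6 kHz mod fs = 39.6 kHz.
39.6 kHz > fs/2 = 28 kHz, folds to fs − 39.6 kHz = 16.4 kHz.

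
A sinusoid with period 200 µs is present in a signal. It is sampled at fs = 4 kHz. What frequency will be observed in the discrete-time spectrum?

1 kHz

T = 200 µs → f = 1/T = 5 kHz.
5 kHz mod fs = 1 kHz.
1 kHz ≤ fs/2 = 2 kHz, appears at 1 kHz.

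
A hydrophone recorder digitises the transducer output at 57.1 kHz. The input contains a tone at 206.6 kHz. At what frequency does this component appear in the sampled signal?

206.6 kHz mod fs = 35.3 kHz.
35.3 kHz > fs/2 = 28.55 kHz, folds to fs − 35.3 kHz = 21.8 kHz.

21.8 kHz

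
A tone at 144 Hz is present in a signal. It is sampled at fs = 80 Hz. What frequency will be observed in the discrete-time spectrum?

144 Hz mod fs = 64 Hz.
64 Hz > fs/2 = 40 Hz, folds to fs − 64 Hz = 16 Hz.

16 Hz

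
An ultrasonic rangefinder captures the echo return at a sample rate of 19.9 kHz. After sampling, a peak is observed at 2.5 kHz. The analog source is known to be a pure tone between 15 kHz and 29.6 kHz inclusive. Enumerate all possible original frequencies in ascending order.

Frequencies that alias to 2.5 kHz are k·fs ± 2.5 kHz for integer k ≥ 0.
k=0: 2.5 kHz.
k=1: 17.4 kHz, 22.4 kHz.
k=2: 37.3 kHz, 42.3 kHz.
Within [15 kHz, 29.6 kHz]: 17.4 kHz, 22.4 kHz.

17.4 kHz, 22.4 kHz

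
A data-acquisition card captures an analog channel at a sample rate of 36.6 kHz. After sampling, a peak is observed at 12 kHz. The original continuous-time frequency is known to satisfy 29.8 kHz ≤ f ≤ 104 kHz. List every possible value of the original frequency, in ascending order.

48.6 kHz, 61.2 kHz, 85.2 kHz, 97.8 kHz

Frequencies that alias to 12 kHz are k·fs ± 12 kHz for integer k ≥ 0.
k=0: 12 kHz.
k=1: 24.6 kHz, 48.6 kHz.
k=2: 61.2 kHz, 85.2 kHz.
k=3: 97.8 kHz, 121.8 kHz.
k=4: 134.4 kHz, 158.4 kHz.
Within [29.8 kHz, 104 kHz]: 48.6 kHz, 61.2 kHz, 85.2 kHz, 97.8 kHz.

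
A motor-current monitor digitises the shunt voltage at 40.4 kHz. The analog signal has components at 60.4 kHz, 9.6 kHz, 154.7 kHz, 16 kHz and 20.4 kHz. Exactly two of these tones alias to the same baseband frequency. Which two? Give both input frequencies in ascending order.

fs/2 = 20.2 kHz.
60.4 kHz mod fs = 20 kHz.
20 kHz ≤ fs/2 = 20.2 kHz, appears at 20 kHz.
9.6 kHz ≤ fs/2 = 20.2 kHz, passes unchanged.
154.7 kHz mod fs = 33.5 kHz.
33.5 kHz > fs/2 = 20.2 kHz, folds to fs − 33.5 kHz = 6.9 kHz.
16 kHz ≤ fs/2 = 20.2 kHz, passes unchanged.
20.4 kHz > fs/2 = 20.2 kHz, folds to fs − 20.4 kHz = 20 kHz.
20.4 kHz and 60.4 kHz both map to 20 kHz.

20.4 kHz, 60.4 kHz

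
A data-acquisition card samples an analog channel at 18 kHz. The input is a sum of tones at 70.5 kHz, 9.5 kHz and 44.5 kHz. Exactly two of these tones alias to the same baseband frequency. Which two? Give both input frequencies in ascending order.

fs/2 = 9 kHz.
70.5 kHz mod fs = 16.5 kHz.
16.5 kHz > fs/2 = 9 kHz, folds to fs − 16.5 kHz = 1.5 kHz.
9.5 kHz > fs/2 = 9 kHz, folds to fs − 9.5 kHz = 8.5 kHz.
44.5 kHz mod fs = 8.5 kHz.
8.5 kHz ≤ fs/2 = 9 kHz, appears at 8.5 kHz.
9.5 kHz and 44.5 kHz both map to 8.5 kHz.

9.5 kHz, 44.5 kHz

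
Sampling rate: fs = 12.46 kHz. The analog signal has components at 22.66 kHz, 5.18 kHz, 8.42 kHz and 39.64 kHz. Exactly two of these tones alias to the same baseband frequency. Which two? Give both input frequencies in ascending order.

fs/2 = 6.23 kHz.
22.66 kHz mod fs = 10.2 kHz.
10.2 kHz > fs/2 = 6.23 kHz, folds to fs − 10.2 kHz = 2.26 kHz.
5.18 kHz ≤ fs/2 = 6.23 kHz, passes unchanged.
8.42 kHz > fs/2 = 6.23 kHz, folds to fs − 8.42 kHz = 4.04 kHz.
39.64 kHz mod fs = 2.26 kHz.
2.26 kHz ≤ fs/2 = 6.23 kHz, appears at 2.26 kHz.
22.66 kHz and 39.64 kHz both map to 2.26 kHz.

22.66 kHz, 39.64 kHz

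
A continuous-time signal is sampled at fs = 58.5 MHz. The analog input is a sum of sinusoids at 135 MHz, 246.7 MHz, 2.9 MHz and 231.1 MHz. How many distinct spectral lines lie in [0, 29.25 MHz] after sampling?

3

fs/2 = 29.25 MHz.
135 MHz mod fs = 18 MHz.
18 MHz ≤ fs/2 = 29.25 MHz, appears at 18 MHz.
246.7 MHz mod fs = 12.7 MHz.
12.7 MHz ≤ fs/2 = 29.25 MHz, appears at 12.7 MHz.
2.9 MHz ≤ fs/2 = 29.25 MHz, passes unchanged.
231.1 MHz mod fs = 55.6 MHz.
55.6 MHz > fs/2 = 29.25 MHz, folds to fs − 55.6 MHz = 2.9 MHz.
Distinct values: {2.9 MHz, 12.7 MHz, 18 MHz} → 3.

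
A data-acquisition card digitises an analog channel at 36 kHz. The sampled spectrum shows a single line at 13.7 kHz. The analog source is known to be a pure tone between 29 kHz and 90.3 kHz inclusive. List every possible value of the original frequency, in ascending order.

Frequencies that alias to 13.7 kHz are k·fs ± 13.7 kHz for integer k ≥ 0.
k=0: 13.7 kHz.
k=1: 22.3 kHz, 49.7 kHz.
k=2: 58.3 kHz, 85.7 kHz.
k=3: 94.3 kHz, 121.7 kHz.
Within [29 kHz, 90.3 kHz]: 49.7 kHz, 58.3 kHz, 85.7 kHz.

49.7 kHz, 58.3 kHz, 85.7 kHz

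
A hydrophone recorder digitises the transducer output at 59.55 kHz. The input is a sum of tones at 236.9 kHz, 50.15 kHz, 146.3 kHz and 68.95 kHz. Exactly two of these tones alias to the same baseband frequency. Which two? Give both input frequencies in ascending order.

fs/2 = 29.775 kHz.
236.9 kHz mod fs = 58.25 kHz.
58.25 kHz > fs/2 = 29.775 kHz, folds to fs − 58.25 kHz = 1.3 kHz.
50.15 kHz > fs/2 = 29.775 kHz, folds to fs − 50.15 kHz = 9.4 kHz.
146.3 kHz mod fs = 27.2 kHz.
27.2 kHz ≤ fs/2 = 29.775 kHz, appears at 27.2 kHz.
68.95 kHz mod fs = 9.4 kHz.
9.4 kHz ≤ fs/2 = 29.775 kHz, appears at 9.4 kHz.
50.15 kHz and 68.95 kHz both map to 9.4 kHz.

50.15 kHz, 68.95 kHz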